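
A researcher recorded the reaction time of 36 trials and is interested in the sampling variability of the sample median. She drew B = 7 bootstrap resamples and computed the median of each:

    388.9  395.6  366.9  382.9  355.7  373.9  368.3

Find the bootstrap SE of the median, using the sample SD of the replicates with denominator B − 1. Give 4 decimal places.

Bootstrap SE is the standard deviation of the 7 replicate medians.
Mean of replicates: (388.9 + 395.6 + 366.9 + 382.9 + 355.7 + 373.9 + 368.3) / 7 = 2632.20000 / 7 = 376.02857
Sum of squared deviations: (+12.87143)² + (+19.57143)² + (−9.12857)² + (+6.87143)² + (−20.32857)² + (−2.12857)² + (−7.72857)² = 1156.77429
Variance = 1156.77429 / 6 = 192.79571
SE* = √192.79571

SE* = 13.8851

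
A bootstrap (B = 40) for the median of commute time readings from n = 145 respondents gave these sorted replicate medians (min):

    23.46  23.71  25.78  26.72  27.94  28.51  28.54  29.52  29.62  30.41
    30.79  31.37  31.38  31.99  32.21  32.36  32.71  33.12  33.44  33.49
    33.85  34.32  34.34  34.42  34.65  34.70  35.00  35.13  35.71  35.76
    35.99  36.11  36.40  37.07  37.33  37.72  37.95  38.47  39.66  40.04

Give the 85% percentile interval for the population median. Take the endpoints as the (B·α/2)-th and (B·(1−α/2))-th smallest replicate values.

(25.78, 37.95)

α = 0.15; lower rank = 40 × 0.075 = 3; upper rank = 40 × 0.925 = 37.
The 3rd smallest replicate is 25.78; the 37th is 37.95.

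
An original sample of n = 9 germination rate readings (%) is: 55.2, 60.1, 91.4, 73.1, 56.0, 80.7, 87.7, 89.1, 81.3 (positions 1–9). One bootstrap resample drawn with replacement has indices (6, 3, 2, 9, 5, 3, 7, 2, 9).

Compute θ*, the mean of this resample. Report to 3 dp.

θ* = 76.667

Resample values: 80.7, 91.4, 60.1, 81.3, 56.0, 91.4, 87.7, 60.1, 81.3.
Mean = (80.7 + 91.4 + 60.1 + 81.3 + 56.0 + 91.4 + 87.7 + 60.1 + 81.3) / 9 = 690.00 / 9 = 76.667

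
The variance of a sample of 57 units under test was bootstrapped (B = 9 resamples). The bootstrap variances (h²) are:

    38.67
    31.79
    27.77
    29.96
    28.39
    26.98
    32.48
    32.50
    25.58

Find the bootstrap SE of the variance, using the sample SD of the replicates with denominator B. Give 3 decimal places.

Bootstrap SE is the standard deviation of the 9 replicate variances.
Mean of replicates: (38.67 + 31.79 + 27.77 + 29.96 + 28.39 + 26.98 + 32.48 + 32.50 + 25.58) / 9 = 274.1200 / 9 = 30.4578
Sum of squared deviations: (+8.2122)² + (+1.3322)² + (−2.6878)² + (−0.4978)² + (−2.0678)² + (−3.4778)² + (+2.0222)² + (+2.0422)² + (−4.8778)² = 125.1108
Variance = 125.1108 / 9 = 13.9012
SE* = √13.9012

SE* = 3.728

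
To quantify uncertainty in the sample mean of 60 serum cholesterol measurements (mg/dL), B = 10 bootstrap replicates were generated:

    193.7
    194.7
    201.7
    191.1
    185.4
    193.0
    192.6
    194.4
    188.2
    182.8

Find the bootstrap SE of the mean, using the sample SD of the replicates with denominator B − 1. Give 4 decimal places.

Bootstrap SE is the standard deviation of the 10 replicate means.
Mean of replicates: (193.7 + 194.7 + 201.7 + 191.1 + 185.4 + 193.0 + 192.6 + 194.4 + 188.2 + 182.8) / 10 = 1917.60000 / 10 = 191.76000
Sum of squared deviations: (+1.94000)² + (+2.94000)² + (+9.94000)² + (−0.66000)² + (−6.36000)² + (+1.24000)² + (+0.84000)² + (+2.64000)² + (−3.56000)² + (−8.96000)² = 254.26400
Variance = 254.26400 / 9 = 28.25156
SE* = √28.25156

SE* = 5.3152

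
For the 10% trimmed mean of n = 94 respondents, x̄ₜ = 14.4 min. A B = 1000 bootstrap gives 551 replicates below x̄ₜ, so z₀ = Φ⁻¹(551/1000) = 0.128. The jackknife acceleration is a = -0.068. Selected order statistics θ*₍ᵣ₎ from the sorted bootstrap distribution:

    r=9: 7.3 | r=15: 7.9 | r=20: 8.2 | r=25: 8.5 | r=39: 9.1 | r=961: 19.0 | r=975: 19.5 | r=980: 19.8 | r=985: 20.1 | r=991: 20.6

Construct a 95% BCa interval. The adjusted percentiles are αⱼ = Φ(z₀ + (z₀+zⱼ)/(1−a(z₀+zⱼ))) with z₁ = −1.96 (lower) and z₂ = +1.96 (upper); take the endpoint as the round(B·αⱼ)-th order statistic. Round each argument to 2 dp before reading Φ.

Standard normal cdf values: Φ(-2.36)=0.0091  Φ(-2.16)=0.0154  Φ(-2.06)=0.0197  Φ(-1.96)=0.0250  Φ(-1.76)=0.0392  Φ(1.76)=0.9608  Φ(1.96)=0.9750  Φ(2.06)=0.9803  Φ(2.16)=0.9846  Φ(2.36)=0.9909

(8.5, 19.5)

Lower: z₀ + z₁ = 0.128 + (-1.960) = -1.832; 1 − a(z₀+z₁) = 1 − (-0.068)(-1.832) = 0.8754; argument = 0.128 + (-1.832)/0.8754 = -1.9647 → -1.96.
α₁ = Φ(-1.96) = 0.0250; rank = round(1000 × 0.0250) = 25; θ*₍25₎ = 8.5.
Upper: z₀ + z₂ = 2.088; 1 − a(z₀+z₂) = 1.1420; argument = 1.9564 → 1.96; α₂ = 0.9750; rank = 975; θ*₍975₎ = 19.5.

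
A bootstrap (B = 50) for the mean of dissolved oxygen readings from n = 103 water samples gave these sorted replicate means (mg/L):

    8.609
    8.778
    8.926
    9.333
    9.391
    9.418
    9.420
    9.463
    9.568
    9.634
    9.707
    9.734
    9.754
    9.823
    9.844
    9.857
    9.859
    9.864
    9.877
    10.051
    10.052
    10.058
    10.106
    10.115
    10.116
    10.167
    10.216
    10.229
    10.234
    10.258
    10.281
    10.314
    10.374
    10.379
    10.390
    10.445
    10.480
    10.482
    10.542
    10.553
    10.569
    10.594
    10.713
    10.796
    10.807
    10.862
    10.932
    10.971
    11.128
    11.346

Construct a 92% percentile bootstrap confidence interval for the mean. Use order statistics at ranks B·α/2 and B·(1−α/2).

(8.778, 10.971)

α = 0.08; lower rank = 50 × 0.040 = 2; upper rank = 50 × 0.960 = 48.
The 2nd smallest replicate is 8.778; the 48th is 10.971.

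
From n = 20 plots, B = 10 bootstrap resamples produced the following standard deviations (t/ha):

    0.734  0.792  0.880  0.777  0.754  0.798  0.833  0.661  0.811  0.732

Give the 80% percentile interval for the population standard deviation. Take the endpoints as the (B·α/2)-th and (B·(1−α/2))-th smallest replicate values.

(0.661, 0.833)

Sorted replicates: 0.661, 0.732, 0.734, 0.754, 0.777, 0.792, 0.798, 0.811, 0.833, 0.880
α = 0.20; lower rank = 10 × 0.100 = 1; upper rank = 10 × 0.900 = 9.
The 1st smallest replicate is 0.661; the 9th is 0.833.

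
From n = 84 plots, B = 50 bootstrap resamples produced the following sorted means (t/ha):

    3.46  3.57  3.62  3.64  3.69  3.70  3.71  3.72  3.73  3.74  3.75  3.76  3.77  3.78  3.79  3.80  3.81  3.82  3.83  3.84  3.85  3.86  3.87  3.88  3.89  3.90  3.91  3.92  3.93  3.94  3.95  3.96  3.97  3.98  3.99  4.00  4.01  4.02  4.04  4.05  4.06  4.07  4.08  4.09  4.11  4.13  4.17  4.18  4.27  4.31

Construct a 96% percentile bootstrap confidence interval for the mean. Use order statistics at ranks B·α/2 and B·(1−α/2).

α = 0.04; lower rank = 50 × 0.020 = 1; upper rank = 50 × 0.980 = 49.
The 1st smallest replicate is 3.46; the 49th is 4.27.

(3.46, 4.27)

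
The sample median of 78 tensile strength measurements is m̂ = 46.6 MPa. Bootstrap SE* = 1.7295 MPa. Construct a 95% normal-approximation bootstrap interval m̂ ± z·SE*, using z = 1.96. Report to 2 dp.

(43.21, 49.99)

Margin = 1.96 × 1.7295 = 3.390
Interval: 46.6 ± 3.390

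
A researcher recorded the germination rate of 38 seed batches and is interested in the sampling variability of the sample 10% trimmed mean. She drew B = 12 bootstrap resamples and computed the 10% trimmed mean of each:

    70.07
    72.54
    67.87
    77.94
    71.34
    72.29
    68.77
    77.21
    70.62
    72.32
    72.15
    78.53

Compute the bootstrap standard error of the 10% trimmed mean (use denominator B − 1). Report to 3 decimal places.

SE* = 3.493

Bootstrap SE is the standard deviation of the 12 replicate 10% trimmed means.
Mean of replicates: (70.07 + 72.54 + 67.87 + 77.94 + 71.34 + 72.29 + 68.77 + 77.21 + 70.62 + 72.32 + 72.15 + 78.53) / 12 = 871.6500 / 12 = 72.6375
Sum of squared deviations: (−2.5675)² + (−0.0975)² + (−4.7675)² + (+5.3025)² + (−1.2975)² + (−0.3475)² + (−3.8675)² + (+4.5725)² + (−2.0175)² + (−0.3175)² + (−0.4875)² + (+5.8925)² = 134.2470
Variance = 134.2470 / 11 = 12.2043
SE* = √12.2043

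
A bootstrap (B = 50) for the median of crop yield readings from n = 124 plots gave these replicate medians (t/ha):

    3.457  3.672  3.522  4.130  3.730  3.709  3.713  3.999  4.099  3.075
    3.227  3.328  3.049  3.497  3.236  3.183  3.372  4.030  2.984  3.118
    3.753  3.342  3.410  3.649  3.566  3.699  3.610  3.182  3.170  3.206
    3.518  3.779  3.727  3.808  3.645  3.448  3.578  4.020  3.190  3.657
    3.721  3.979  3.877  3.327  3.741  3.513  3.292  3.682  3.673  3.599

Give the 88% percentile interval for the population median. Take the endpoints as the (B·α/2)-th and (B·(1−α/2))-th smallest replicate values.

(3.075, 4.020)

Sorted replicates: 2.984, 3.049, 3.075, 3.118, 3.170, 3.182, 3.183, 3.190, 3.206, 3.227, 3.236, 3.292, 3.327, 3.328, 3.342, 3.372, 3.410, 3.448, 3.457, 3.497, 3.513, 3.518, 3.522, 3.566, 3.578, 3.599, 3.610, 3.645, 3.649, 3.657, 3.672, 3.673, 3.682, 3.699, 3.709, 3.713, 3.721, 3.727, 3.730, 3.741, 3.753, 3.779, 3.808, 3.877, 3.979, 3.999, 4.020, 4.030, 4.099, 4.130
α = 0.12; lower rank = 50 × 0.060 = 3; upper rank = 50 × 0.940 = 47.
The 3rd smallest replicate is 3.075; the 47th is 4.020.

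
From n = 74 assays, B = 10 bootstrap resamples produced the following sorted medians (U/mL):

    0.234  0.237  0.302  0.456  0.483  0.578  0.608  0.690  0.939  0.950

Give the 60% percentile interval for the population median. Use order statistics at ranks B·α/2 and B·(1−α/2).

α = 0.40; lower rank = 10 × 0.200 = 2; upper rank = 10 × 0.800 = 8.
The 2nd smallest replicate is 0.237; the 8th is 0.690.

(0.237, 0.690)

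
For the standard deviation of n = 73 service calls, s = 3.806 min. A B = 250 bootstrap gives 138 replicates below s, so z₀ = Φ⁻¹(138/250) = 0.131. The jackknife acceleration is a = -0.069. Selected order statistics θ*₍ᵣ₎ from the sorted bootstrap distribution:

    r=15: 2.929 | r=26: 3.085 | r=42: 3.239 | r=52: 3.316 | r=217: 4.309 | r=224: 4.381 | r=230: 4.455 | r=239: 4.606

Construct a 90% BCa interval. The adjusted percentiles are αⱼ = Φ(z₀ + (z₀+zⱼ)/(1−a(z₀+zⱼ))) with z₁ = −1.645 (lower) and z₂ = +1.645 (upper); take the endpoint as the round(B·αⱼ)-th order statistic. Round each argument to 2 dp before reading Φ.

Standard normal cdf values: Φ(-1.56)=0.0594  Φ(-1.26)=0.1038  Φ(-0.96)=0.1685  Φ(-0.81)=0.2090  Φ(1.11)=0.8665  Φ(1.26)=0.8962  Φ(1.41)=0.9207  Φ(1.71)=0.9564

(2.929, 4.606)

Lower: z₀ + z₁ = 0.131 + (-1.645) = -1.514; 1 − a(z₀+z₁) = 1 − (-0.069)(-1.514) = 0.8955; argument = 0.131 + (-1.514)/0.8955 = -1.5596 → -1.56.
α₁ = Φ(-1.56) = 0.0594; rank = round(250 × 0.0594) = 15; θ*₍15₎ = 2.929.
Upper: z₀ + z₂ = 1.776; 1 − a(z₀+z₂) = 1.1225; argument = 1.7131 → 1.71; α₂ = 0.9564; rank = 239; θ*₍239₎ = 4.606.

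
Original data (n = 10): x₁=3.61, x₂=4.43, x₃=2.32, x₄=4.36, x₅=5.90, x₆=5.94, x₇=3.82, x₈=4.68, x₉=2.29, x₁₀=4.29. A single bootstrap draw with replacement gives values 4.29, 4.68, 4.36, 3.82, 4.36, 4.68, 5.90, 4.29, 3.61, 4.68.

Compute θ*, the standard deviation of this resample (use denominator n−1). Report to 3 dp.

θ* = 0.617

Mean = 4.4670; sum of squared deviations = 3.4282
s² = 3.4282 / 9 = 0.3809
s = √0.3809 = 0.617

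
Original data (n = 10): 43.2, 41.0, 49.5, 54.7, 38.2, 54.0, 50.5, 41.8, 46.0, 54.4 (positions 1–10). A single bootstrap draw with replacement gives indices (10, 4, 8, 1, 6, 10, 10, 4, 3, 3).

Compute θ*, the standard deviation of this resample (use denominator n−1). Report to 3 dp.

Resample values: 54.4, 54.7, 41.8, 43.2, 54.0, 54.4, 54.4, 54.7, 49.5, 49.5.
Mean = 51.0600; sum of squared deviations = 221.0040
s² = 221.0040 / 9 = 24.5560
s = √24.5560 = 4.955

θ* = 4.955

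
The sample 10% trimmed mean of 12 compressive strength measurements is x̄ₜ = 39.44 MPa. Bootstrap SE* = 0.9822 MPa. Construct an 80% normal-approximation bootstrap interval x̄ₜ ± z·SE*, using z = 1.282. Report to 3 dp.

(38.181, 40.699)

Margin = 1.282 × 0.9822 = 1.2592
Interval: 39.44 ± 1.2592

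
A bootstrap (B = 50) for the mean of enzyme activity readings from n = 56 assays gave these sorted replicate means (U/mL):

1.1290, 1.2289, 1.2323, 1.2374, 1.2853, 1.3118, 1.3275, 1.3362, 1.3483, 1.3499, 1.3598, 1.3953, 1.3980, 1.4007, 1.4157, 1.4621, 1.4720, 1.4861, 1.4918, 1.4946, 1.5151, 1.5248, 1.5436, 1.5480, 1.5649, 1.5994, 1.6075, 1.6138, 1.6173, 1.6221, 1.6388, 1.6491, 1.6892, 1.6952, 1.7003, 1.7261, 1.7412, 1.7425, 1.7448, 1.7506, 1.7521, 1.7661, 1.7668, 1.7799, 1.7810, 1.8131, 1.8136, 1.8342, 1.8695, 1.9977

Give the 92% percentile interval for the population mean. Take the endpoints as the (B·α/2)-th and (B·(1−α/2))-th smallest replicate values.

(1.2289, 1.8342)

α = 0.08; lower rank = 50 × 0.040 = 2; upper rank = 50 × 0.960 = 48.
The 2nd smallest replicate is 1.2289; the 48th is 1.8342.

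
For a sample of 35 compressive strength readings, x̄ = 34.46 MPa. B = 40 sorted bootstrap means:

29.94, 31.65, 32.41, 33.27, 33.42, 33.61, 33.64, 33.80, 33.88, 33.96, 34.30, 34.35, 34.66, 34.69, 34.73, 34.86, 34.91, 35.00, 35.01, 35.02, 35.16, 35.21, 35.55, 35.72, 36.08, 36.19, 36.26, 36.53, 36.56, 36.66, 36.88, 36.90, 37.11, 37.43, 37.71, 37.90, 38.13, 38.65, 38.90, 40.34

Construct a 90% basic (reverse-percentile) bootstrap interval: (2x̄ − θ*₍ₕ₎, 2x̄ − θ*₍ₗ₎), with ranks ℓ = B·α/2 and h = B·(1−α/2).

(30.27, 37.27)

Percentile endpoints at ranks 2 and 38: θ*₍2₎ = 31.65, θ*₍38₎ = 38.65.
Basic interval reflects these around x̄:
  lower = 2 × 34.46 − 38.65 = 30.27
  upper = 2 × 34.46 − 31.65 = 37.27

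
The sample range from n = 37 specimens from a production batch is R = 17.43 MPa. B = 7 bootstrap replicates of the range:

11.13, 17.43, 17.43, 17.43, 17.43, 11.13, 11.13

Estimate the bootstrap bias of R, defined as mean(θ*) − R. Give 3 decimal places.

bias = −2.700

mean(θ*) = (11.13 + 17.43 + 17.43 + 17.43 + 17.43 + 11.13 + 11.13) / 7 = 14.7300
bias = 14.7300 − 17.43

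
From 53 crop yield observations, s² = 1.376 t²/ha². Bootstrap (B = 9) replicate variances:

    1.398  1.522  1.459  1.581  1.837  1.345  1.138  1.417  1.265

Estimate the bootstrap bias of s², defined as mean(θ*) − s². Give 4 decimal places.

bias = +0.0642

mean(θ*) = (1.398 + 1.522 + 1.459 + 1.581 + 1.837 + 1.345 + 1.138 + 1.417 + 1.265) / 9 = 1.44022
bias = 1.44022 − 1.376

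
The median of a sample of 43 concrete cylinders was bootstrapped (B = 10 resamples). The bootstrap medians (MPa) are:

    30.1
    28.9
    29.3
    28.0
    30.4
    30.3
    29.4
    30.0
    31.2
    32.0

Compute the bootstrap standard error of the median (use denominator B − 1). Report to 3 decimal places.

Bootstrap SE is the standard deviation of the 10 replicate medians.
Mean of replicates: (30.1 + 28.9 + 29.3 + 28.0 + 30.4 + 30.3 + 29.4 + 30.0 + 31.2 + 32.0) / 10 = 299.6000 / 10 = 29.9600
Sum of squared deviations: (+0.1400)² + (−1.0600)² + (−0.6600)² + (−1.9600)² + (+0.4400)² + (+0.3400)² + (−0.5600)² + (+0.0400)² + (+1.2400)² + (+2.0400)² = 11.7440
Variance = 11.7440 / 9 = 1.3049
SE* = √1.3049

SE* = 1.142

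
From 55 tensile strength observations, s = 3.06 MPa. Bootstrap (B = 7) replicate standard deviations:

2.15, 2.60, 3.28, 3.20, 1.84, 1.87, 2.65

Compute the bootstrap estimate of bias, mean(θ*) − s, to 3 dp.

bias = −0.547

mean(θ*) = (2.15 + 2.60 + 3.28 + 3.20 + 1.84 + 1.87 + 2.65) / 7 = 2.5129
bias = 2.5129 − 3.06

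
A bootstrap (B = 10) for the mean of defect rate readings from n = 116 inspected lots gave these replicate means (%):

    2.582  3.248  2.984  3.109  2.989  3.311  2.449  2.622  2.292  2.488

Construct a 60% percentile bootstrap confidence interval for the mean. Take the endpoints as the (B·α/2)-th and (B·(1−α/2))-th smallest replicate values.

(2.449, 3.109)

Sorted replicates: 2.292, 2.449, 2.488, 2.582, 2.622, 2.984, 2.989, 3.109, 3.248, 3.311
α = 0.40; lower rank = 10 × 0.200 = 2; upper rank = 10 × 0.800 = 8.
The 2nd smallest replicate is 2.449; the 8th is 3.109.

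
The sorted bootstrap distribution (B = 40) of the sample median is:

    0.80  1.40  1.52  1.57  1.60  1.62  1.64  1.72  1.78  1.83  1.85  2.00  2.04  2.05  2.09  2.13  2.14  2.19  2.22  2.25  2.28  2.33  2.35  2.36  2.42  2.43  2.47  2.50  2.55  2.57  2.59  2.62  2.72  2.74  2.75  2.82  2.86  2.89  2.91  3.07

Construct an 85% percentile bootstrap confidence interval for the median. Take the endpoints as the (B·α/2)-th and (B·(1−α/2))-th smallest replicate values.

(1.52, 2.86)

α = 0.15; lower rank = 40 × 0.075 = 3; upper rank = 40 × 0.925 = 37.
The 3rd smallest replicate is 1.52; the 37th is 2.86.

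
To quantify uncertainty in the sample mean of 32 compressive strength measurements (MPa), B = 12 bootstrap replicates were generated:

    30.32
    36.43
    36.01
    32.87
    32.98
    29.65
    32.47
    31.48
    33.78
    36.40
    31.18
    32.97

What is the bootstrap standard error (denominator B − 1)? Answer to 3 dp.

SE* = 2.282

Bootstrap SE is the standard deviation of the 12 replicate means.
Mean of replicates: (30.32 + 36.43 + 36.01 + 32.87 + 32.98 + 29.65 + 32.47 + 31.48 + 33.78 + 36.40 + 31.18 + 32.97) / 12 = 396.5400 / 12 = 33.0450
Sum of squared deviations: (−2.7250)² + (+3.3850)² + (+2.9650)² + (−0.1750)² + (−0.0650)² + (−3.3950)² + (−0.5750)² + (−1.5650)² + (+0.7350)² + (+3.3550)² + (−1.8650)² + (−0.0750)² = 57.2959
Variance = 57.2959 / 11 = 5.2087
SE* = √5.2087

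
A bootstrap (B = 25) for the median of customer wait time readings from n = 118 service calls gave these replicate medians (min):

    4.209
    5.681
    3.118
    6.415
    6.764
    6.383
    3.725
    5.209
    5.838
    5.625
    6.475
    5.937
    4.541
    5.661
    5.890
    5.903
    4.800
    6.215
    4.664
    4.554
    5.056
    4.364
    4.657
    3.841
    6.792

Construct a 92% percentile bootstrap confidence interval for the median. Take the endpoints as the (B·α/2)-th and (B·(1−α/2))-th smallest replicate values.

Sorted replicates: 3.118, 3.725, 3.841, 4.209, 4.364, 4.541, 4.554, 4.657, 4.664, 4.800, 5.056, 5.209, 5.625, 5.661, 5.681, 5.838, 5.890, 5.903, 5.937, 6.215, 6.383, 6.415, 6.475, 6.764, 6.792
α = 0.08; lower rank = 25 × 0.040 = 1; upper rank = 25 × 0.960 = 24.
The 1st smallest replicate is 3.118; the 24th is 6.764.

(3.118, 6.764)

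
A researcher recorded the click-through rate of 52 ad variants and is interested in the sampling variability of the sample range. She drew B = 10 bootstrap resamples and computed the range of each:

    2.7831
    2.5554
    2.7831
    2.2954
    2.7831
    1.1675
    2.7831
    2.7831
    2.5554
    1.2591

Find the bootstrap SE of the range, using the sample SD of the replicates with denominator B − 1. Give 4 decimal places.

SE* = 0.6331

Bootstrap SE is the standard deviation of the 10 replicate ranges.
Mean of replicates: (2.7831 + 2.5554 + 2.7831 + 2.2954 + 2.7831 + 1.1675 + 2.7831 + 2.7831 + 2.5554 + 1.2591) / 10 = 23.74830 / 10 = 2.37483
Sum of squared deviations: (+0.40827)² + (+0.18057)² + (+0.40827)² + (−0.07943)² + (+0.40827)² + (−1.20733)² + (+0.40827)² + (+0.40827)² + (+0.18057)² + (−1.11573)² = 3.60744
Variance = 3.60744 / 9 = 0.40083
SE* = √0.40083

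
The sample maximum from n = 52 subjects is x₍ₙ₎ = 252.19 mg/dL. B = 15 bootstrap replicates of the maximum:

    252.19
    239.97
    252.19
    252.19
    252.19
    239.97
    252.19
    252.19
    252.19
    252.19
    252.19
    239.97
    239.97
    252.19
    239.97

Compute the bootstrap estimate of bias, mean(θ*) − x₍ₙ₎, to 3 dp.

mean(θ*) = (252.19 + 239.97 + 252.19 + 252.19 + 252.19 + 239.97 + 252.19 + 252.19 + 252.19 + 252.19 + 252.19 + 239.97 + 239.97 + 252.19 + 239.97) / 15 = 248.1167
bias = 248.1167 − 252.19

bias = −4.073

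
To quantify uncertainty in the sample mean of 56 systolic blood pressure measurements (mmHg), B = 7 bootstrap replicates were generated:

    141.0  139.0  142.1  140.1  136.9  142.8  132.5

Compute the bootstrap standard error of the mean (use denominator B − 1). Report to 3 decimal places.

Bootstrap SE is the standard deviation of the 7 replicate means.
Mean of replicates: (141.0 + 139.0 + 142.1 + 140.1 + 136.9 + 142.8 + 132.5) / 7 = 974.4000 / 7 = 139.2000
Sum of squared deviations: (+1.8000)² + (−0.2000)² + (+2.9000)² + (+0.9000)² + (−2.3000)² + (+3.6000)² + (−6.7000)² = 75.6400
Variance = 75.6400 / 6 = 12.6067
SE* = √12.6067

SE* = 3.551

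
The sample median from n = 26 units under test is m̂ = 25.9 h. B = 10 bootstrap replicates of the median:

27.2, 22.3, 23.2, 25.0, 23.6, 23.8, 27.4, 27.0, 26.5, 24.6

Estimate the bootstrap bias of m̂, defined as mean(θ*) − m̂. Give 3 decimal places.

bias = −0.840

mean(θ*) = (27.2 + 22.3 + 23.2 + 25.0 + 23.6 + 23.8 + 27.4 + 27.0 + 26.5 + 24.6) / 10 = 25.0600
bias = 25.0600 − 25.9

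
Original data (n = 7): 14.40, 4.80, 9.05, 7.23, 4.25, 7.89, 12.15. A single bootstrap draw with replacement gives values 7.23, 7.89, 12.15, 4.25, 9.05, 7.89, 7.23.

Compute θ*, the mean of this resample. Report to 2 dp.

Mean = (7.23 + 7.89 + 12.15 + 4.25 + 9.05 + 7.89 + 7.23) / 7 = 55.690 / 7 = 7.96

θ* = 7.96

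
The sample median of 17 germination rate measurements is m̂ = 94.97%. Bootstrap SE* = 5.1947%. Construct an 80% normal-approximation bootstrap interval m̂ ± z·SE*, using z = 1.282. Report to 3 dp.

(88.310, 101.630)

Margin = 1.282 × 5.1947 = 6.6596
Interval: 94.97 ± 6.6596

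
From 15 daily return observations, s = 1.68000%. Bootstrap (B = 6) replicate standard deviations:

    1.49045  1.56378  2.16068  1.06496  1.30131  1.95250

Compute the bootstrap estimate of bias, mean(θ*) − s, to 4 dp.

mean(θ*) = (1.49045 + 1.56378 + 2.16068 + 1.06496 + 1.30131 + 1.95250) / 6 = 1.588947
bias = 1.588947 − 1.68000

bias = −0.0911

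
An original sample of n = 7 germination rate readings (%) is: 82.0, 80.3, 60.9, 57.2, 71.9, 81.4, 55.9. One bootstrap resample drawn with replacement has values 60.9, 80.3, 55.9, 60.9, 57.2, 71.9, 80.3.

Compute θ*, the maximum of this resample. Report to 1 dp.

Maximum = 80.3

θ* = 80.3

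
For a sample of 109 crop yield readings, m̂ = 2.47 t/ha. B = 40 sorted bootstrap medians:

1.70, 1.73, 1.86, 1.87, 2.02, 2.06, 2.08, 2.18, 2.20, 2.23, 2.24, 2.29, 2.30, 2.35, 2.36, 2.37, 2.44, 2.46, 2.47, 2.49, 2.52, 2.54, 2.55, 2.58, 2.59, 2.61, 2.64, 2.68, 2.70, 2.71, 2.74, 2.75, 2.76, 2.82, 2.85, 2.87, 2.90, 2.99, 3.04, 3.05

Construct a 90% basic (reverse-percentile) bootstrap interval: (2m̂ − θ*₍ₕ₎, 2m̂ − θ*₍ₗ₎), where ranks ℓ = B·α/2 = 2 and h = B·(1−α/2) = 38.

(1.95, 3.21)

Percentile endpoints at ranks 2 and 38: θ*₍2₎ = 1.73, θ*₍38₎ = 2.99.
Basic interval reflects these around m̂:
  lower = 2 × 2.47 − 2.99 = 1.95
  upper = 2 × 2.47 − 1.73 = 3.21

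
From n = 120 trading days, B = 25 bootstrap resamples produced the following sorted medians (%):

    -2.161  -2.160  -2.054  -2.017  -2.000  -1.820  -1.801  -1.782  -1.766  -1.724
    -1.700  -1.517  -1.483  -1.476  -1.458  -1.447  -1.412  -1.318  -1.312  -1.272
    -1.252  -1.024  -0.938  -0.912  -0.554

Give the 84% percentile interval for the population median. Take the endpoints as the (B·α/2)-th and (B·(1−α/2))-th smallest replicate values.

α = 0.16; lower rank = 25 × 0.080 = 2; upper rank = 25 × 0.920 = 23.
The 2nd smallest replicate is -2.160; the 23rd is -0.938.

(-2.160, -0.938)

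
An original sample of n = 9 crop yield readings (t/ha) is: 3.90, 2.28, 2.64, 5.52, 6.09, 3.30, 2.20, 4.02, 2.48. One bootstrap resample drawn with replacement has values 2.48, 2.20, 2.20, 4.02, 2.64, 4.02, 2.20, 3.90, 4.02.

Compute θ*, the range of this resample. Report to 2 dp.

Range = 4.02 − 2.20 = 1.82

θ* = 1.82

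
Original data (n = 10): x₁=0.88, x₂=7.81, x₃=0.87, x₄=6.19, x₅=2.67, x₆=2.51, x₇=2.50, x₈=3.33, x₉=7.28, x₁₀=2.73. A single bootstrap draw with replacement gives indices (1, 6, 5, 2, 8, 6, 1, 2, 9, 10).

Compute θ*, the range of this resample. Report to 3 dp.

θ* = 6.930

Resample values: 0.88, 2.51, 2.67, 7.81, 3.33, 2.51, 0.88, 7.81, 7.28, 2.73.
Range = 7.81 − 0.88 = 6.930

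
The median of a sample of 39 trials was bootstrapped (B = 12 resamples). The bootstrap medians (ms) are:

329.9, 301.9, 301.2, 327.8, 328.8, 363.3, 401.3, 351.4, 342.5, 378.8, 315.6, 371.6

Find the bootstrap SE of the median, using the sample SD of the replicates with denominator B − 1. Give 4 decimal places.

SE* = 31.2942

Bootstrap SE is the standard deviation of the 12 replicate medians.
Mean of replicates: (329.9 + 301.9 + 301.2 + 327.8 + 328.8 + 363.3 + 401.3 + 351.4 + 342.5 + 378.8 + 315.6 + 371.6) / 12 = 4114.10000 / 12 = 342.84167
Sum of squared deviations: (−12.94167)² + (−40.94167)² + (−41.64167)² + (−15.04167)² + (−14.04167)² + (+20.45833)² + (+58.45833)² + (+8.55833)² + (−0.34167)² + (+35.95833)² + (−27.24167)² + (+28.75833)² = 10772.58917
Variance = 10772.58917 / 11 = 979.32629
SE* = √979.32629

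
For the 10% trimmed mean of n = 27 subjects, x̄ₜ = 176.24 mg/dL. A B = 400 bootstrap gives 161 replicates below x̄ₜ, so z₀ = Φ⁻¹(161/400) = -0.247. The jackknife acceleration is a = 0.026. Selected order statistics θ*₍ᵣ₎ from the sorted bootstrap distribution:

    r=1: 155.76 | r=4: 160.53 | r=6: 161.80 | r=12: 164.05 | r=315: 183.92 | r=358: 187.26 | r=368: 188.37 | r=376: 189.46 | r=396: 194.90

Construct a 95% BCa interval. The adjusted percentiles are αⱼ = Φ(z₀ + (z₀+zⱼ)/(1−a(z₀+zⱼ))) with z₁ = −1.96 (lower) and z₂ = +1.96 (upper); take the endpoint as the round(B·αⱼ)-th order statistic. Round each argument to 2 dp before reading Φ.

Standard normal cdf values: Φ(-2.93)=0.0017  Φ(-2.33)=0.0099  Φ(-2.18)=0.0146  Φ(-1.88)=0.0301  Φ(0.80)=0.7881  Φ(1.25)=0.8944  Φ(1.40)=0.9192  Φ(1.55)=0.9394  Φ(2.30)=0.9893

(160.53, 189.46)

Lower: z₀ + z₁ = -0.247 + (-1.960) = -2.207; 1 − a(z₀+z₁) = 1 − (0.026)(-2.207) = 1.0574; argument = -0.247 + (-2.207)/1.0574 = -2.3342 → -2.33.
α₁ = Φ(-2.33) = 0.0099; rank = round(400 × 0.0099) = 4; θ*₍4₎ = 160.53.
Upper: z₀ + z₂ = 1.713; 1 − a(z₀+z₂) = 0.9555; argument = 1.5458 → 1.55; α₂ = 0.9394; rank = 376; θ*₍376₎ = 189.46.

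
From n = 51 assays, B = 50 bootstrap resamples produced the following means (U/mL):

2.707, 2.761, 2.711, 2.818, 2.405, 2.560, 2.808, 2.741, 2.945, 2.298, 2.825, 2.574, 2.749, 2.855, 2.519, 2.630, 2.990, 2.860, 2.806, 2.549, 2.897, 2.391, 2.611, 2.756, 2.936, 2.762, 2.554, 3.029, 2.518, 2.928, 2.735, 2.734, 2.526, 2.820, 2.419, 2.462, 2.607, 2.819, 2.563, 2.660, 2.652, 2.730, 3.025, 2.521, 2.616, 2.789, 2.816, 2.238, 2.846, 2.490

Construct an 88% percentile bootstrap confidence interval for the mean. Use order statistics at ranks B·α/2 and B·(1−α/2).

Sorted replicates: 2.238, 2.298, 2.391, 2.405, 2.419, 2.462, 2.490, 2.518, 2.519, 2.521, 2.526, 2.549, 2.554, 2.560, 2.563, 2.574, 2.607, 2.611, 2.616, 2.630, 2.652, 2.660, 2.707, 2.711, 2.730, 2.734, 2.735, 2.741, 2.749, 2.756, 2.761, 2.762, 2.789, 2.806, 2.808, 2.816, 2.818, 2.819, 2.820, 2.825, 2.846, 2.855, 2.860, 2.897, 2.928, 2.936, 2.945, 2.990, 3.025, 3.029
α = 0.12; lower rank = 50 × 0.060 = 3; upper rank = 50 × 0.940 = 47.
The 3rd smallest replicate is 2.391; the 47th is 2.945.

(2.391, 2.945)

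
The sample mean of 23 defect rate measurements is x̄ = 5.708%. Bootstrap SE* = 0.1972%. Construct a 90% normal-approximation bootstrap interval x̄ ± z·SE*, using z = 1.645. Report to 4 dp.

(5.3836, 6.0324)

Margin = 1.645 × 0.1972 = 0.32439
Interval: 5.708 ± 0.32439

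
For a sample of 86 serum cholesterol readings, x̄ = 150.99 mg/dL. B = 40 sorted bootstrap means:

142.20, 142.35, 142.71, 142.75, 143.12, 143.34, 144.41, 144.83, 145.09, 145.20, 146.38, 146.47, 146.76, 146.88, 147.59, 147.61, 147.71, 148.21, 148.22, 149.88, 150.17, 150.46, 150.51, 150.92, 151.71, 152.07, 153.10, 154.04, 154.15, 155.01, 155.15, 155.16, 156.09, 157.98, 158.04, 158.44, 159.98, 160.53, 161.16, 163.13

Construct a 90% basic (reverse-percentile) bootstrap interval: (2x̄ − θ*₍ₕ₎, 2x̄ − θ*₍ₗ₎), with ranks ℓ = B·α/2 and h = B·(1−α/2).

Percentile endpoints at ranks 2 and 38: θ*₍2₎ = 142.35, θ*₍38₎ = 160.53.
Basic interval reflects these around x̄:
  lower = 2 × 150.99 − 160.53 = 141.45
  upper = 2 × 150.99 − 142.35 = 159.63

(141.45, 159.63)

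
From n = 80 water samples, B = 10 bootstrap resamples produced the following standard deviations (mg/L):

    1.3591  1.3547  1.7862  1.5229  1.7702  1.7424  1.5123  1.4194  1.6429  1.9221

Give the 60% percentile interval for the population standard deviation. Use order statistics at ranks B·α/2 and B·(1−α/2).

Sorted replicates: 1.3547, 1.3591, 1.4194, 1.5123, 1.5229, 1.6429, 1.7424, 1.7702, 1.7862, 1.9221
α = 0.40; lower rank = 10 × 0.200 = 2; upper rank = 10 × 0.800 = 8.
The 2nd smallest replicate is 1.3591; the 8th is 1.7702.

(1.3591, 1.7702)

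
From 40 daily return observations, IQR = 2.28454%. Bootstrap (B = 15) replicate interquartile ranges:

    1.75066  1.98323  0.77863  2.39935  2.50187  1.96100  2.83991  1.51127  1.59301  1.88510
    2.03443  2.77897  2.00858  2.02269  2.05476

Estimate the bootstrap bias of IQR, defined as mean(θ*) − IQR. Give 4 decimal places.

mean(θ*) = (1.75066 + 1.98323 + 0.77863 + 2.39935 + 2.50187 + 1.96100 + 2.83991 + 1.51127 + 1.59301 + 1.88510 + 2.03443 + 2.77897 + 2.00858 + 2.02269 + 2.05476) / 15 = 2.00690
bias = 2.00690 − 2.28454

bias = −0.2776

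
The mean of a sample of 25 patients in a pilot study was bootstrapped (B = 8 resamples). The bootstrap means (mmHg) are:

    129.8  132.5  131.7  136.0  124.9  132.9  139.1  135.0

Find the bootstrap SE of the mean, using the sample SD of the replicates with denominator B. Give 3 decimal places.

SE* = 3.992

Bootstrap SE is the standard deviation of the 8 replicate means.
Mean of replicates: (129.8 + 132.5 + 131.7 + 136.0 + 124.9 + 132.9 + 139.1 + 135.0) / 8 = 1061.9000 / 8 = 132.7375
Sum of squared deviations: (−2.9375)² + (−0.2375)² + (−1.0375)² + (+3.2625)² + (−7.8375)² + (+0.1625)² + (+6.3625)² + (+2.2625)² = 127.4587
Variance = 127.4587 / 8 = 15.9323
SE* = √15.9323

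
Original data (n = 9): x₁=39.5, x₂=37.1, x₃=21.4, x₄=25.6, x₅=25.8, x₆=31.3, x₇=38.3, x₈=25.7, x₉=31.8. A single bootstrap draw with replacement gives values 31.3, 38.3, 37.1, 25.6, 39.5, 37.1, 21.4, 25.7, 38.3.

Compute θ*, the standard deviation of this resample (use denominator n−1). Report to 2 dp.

θ* = 6.86

Mean = 32.7000; sum of squared deviations = 376.7400
s² = 376.7400 / 8 = 47.0925
s = √47.0925 = 6.86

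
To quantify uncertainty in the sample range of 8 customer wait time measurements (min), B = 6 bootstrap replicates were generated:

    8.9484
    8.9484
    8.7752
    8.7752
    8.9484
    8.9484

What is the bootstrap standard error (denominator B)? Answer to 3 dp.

SE* = 0.082

Bootstrap SE is the standard deviation of the 6 replicate ranges.
Mean of replicates: (8.9484 + 8.9484 + 8.7752 + 8.7752 + 8.9484 + 8.9484) / 6 = 53.34400 / 6 = 8.89067
Sum of squared deviations: (+0.05773)² + (+0.05773)² + (−0.11547)² + (−0.11547)² + (+0.05773)² + (+0.05773)² = 0.04000
Variance = 0.04000 / 6 = 0.00667
SE* = √0.00667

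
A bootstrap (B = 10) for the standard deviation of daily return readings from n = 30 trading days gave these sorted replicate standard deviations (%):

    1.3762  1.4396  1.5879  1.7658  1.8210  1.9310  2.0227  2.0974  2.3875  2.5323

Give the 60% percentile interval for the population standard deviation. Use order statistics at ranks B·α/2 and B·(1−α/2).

(1.4396, 2.0974)

α = 0.40; lower rank = 10 × 0.200 = 2; upper rank = 10 × 0.800 = 8.
The 2nd smallest replicate is 1.4396; the 8th is 2.0974.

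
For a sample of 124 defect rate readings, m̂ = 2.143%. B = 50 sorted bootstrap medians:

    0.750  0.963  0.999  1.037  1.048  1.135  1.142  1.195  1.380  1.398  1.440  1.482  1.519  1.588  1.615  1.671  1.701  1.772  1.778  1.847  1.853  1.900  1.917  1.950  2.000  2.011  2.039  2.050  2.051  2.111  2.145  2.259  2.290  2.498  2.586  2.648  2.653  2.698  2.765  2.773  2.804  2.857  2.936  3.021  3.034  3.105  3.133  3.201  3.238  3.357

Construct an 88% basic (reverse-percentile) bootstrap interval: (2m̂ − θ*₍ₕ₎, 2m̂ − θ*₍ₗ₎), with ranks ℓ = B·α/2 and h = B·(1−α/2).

Percentile endpoints at ranks 3 and 47: θ*₍3₎ = 0.999, θ*₍47₎ = 3.133.
Basic interval reflects these around m̂:
  lower = 2 × 2.143 − 3.133 = 1.153
  upper = 2 × 2.143 − 0.999 = 3.287

(1.153, 3.287)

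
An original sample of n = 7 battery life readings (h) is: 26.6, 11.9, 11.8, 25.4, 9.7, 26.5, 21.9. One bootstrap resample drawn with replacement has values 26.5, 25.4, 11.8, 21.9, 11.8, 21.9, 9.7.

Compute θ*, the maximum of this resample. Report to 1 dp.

Maximum = 26.5

θ* = 26.5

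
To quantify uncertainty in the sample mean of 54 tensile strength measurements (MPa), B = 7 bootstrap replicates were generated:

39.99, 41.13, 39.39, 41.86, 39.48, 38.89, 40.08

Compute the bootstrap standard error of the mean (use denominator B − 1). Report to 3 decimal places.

Bootstrap SE is the standard deviation of the 7 replicate means.
Mean of replicates: (39.99 + 41.13 + 39.39 + 41.86 + 39.48 + 38.89 + 40.08) / 7 = 280.8200 / 7 = 40.1171
Sum of squared deviations: (−0.1271)² + (+1.0129)² + (−0.7271)² + (+1.7429)² + (−0.6371)² + (−1.2271)² + (−0.0371)² = 6.5215
Variance = 6.5215 / 6 = 1.0869
SE* = √1.0869

SE* = 1.043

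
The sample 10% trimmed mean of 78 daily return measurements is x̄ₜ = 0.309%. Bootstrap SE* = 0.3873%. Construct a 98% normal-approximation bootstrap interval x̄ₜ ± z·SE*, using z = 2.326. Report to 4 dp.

Margin = 2.326 × 0.3873 = 0.90086
Interval: 0.309 ± 0.90086

(-0.5919, 1.2099)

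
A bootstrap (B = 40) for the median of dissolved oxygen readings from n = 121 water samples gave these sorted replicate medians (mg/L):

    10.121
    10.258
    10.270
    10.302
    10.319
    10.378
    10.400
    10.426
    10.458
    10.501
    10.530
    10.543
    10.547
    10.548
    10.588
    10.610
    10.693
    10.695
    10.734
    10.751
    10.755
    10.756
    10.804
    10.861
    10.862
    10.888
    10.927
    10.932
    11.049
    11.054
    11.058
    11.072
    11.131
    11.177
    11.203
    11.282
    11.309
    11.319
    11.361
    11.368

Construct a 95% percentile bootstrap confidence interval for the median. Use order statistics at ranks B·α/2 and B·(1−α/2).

(10.121, 11.361)

α = 0.05; lower rank = 40 × 0.025 = 1; upper rank = 40 × 0.975 = 39.
The 1st smallest replicate is 10.121; the 39th is 11.361.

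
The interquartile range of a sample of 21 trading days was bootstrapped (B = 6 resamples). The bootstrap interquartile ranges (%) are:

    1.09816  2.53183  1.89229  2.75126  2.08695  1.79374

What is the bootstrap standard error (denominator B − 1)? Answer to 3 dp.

SE* = 0.586

Bootstrap SE is the standard deviation of the 6 replicate interquartile ranges.
Mean of replicates: (1.09816 + 2.53183 + 1.89229 + 2.75126 + 2.08695 + 1.79374) / 6 = 12.154230 / 6 = 2.025705
Sum of squared deviations: (−0.927545)² + (+0.506125)² + (−0.133415)² + (+0.725555)² + (+0.061245)² + (−0.231965)² = 1.718291
Variance = 1.718291 / 5 = 0.343658
SE* = √0.343658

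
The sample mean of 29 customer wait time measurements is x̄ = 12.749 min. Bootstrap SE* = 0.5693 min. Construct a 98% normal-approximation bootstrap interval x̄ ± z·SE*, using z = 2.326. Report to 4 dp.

(11.4248, 14.0732)

Margin = 2.326 × 0.5693 = 1.32419
Interval: 12.749 ± 1.32419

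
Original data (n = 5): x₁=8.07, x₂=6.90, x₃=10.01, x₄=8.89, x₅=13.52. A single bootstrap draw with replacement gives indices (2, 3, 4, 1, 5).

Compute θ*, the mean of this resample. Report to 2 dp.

θ* = 9.48

Resample values: 6.90, 10.01, 8.89, 8.07, 13.52.
Mean = (6.90 + 10.01 + 8.89 + 8.07 + 13.52) / 5 = 47.390 / 5 = 9.48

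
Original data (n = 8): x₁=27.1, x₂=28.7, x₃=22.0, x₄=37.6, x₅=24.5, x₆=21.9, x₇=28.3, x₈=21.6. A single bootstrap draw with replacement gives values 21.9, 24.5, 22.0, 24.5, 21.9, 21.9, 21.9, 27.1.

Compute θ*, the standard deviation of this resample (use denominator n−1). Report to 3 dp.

Mean = 23.2125; sum of squared deviations = 26.7888
s² = 26.7888 / 7 = 3.8270
s = √3.8270 = 1.956

θ* = 1.956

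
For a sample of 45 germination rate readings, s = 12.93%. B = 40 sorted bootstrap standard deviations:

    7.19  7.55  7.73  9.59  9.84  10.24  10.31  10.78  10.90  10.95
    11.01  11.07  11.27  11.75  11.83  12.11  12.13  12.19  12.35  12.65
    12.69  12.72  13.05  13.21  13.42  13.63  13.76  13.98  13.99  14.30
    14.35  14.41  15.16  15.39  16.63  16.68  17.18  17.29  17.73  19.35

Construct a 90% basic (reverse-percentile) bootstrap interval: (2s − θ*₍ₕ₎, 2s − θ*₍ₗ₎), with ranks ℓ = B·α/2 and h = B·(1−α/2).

(8.57, 18.31)

Percentile endpoints at ranks 2 and 38: θ*₍2₎ = 7.55, θ*₍38₎ = 17.29.
Basic interval reflects these around s:
  lower = 2 × 12.93 − 17.29 = 8.57
  upper = 2 × 12.93 − 7.55 = 18.31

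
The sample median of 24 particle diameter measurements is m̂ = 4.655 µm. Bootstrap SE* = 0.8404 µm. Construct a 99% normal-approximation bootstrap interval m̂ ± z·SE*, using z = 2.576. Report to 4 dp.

(2.4901, 6.8199)

Margin = 2.576 × 0.8404 = 2.16487
Interval: 4.655 ± 2.16487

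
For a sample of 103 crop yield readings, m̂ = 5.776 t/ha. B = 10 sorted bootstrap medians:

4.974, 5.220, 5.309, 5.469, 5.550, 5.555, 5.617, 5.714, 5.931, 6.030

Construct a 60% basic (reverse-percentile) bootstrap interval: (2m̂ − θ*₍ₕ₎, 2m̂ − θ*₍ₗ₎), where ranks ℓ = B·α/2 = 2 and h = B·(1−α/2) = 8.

(5.838, 6.332)

Percentile endpoints at ranks 2 and 8: θ*₍2₎ = 5.220, θ*₍8₎ = 5.714.
Basic interval reflects these around m̂:
  lower = 2 × 5.776 − 5.714 = 5.838
  upper = 2 × 5.776 − 5.220 = 6.332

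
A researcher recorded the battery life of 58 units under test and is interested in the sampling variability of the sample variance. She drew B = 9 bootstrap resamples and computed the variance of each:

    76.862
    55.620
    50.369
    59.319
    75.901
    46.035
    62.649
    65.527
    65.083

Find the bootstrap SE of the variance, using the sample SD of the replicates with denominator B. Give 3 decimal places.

SE* = 9.857

Bootstrap SE is the standard deviation of the 9 replicate variances.
Mean of replicates: (76.862 + 55.620 + 50.369 + 59.319 + 75.901 + 46.035 + 62.649 + 65.527 + 65.083) / 9 = 557.3650 / 9 = 61.9294
Sum of squared deviations: (+14.9326)² + (−6.3094)² + (−11.5604)² + (−2.6104)² + (+13.9716)² + (−15.8944)² + (+0.7196)² + (+3.5976)² + (+3.1536)² = 874.4914
Variance = 874.4914 / 9 = 97.1657
SE* = √97.1657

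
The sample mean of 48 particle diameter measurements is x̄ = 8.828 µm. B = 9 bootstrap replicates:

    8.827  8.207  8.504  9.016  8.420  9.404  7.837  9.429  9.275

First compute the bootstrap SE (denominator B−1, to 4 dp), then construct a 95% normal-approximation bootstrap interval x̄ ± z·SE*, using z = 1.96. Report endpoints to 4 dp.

(7.7245, 9.9315)

Mean of replicates = 8.7688; sum of squared deviations = 2.5357; SE* = √(2.5357/8) = 0.5630
Margin = 1.96 × 0.5630 = 1.10348
Interval: 8.828 ± 1.10348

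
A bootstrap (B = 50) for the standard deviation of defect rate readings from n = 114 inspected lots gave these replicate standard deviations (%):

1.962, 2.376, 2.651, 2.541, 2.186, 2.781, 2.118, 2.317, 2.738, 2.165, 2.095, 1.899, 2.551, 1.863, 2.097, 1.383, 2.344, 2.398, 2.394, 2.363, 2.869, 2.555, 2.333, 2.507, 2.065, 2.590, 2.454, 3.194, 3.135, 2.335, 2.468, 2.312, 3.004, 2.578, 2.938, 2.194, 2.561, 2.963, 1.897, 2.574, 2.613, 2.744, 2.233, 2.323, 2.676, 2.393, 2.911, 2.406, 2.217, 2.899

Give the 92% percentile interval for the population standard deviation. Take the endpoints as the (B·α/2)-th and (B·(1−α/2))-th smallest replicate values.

(1.863, 3.004)

Sorted replicates: 1.383, 1.863, 1.897, 1.899, 1.962, 2.065, 2.095, 2.097, 2.118, 2.165, 2.186, 2.194, 2.217, 2.233, 2.312, 2.317, 2.323, 2.333, 2.335, 2.344, 2.363, 2.376, 2.393, 2.394, 2.398, 2.406, 2.454, 2.468, 2.507, 2.541, 2.551, 2.555, 2.561, 2.574, 2.578, 2.590, 2.613, 2.651, 2.676, 2.738, 2.744, 2.781, 2.869, 2.899, 2.911, 2.938, 2.963, 3.004, 3.135, 3.194
α = 0.08; lower rank = 50 × 0.040 = 2; upper rank = 50 × 0.960 = 48.
The 2nd smallest replicate is 1.863; the 48th is 3.004.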